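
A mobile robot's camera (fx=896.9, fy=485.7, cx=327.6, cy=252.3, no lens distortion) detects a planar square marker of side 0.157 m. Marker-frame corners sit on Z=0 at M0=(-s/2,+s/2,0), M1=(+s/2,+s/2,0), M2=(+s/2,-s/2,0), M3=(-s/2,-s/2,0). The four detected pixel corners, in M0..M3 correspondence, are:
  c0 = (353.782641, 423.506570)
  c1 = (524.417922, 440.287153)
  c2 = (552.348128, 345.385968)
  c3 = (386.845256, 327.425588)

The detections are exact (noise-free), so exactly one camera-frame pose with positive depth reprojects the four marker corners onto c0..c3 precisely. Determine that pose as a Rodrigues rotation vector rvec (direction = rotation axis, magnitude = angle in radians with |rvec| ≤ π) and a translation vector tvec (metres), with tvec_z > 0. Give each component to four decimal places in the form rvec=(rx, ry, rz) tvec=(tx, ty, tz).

rvec=(-0.1316, -0.1035, 0.2034) tvec=(0.1147, 0.2178, 0.8058)

Intrinsics K: fx=896.9, fy=485.7, cx=327.6, cy=252.3
Marker side s = 0.157 m; corners in marker frame (Z=0):
  M0 = (-0.0785, +0.0785, 0)
  M1 = (+0.0785, +0.0785, 0)
  M2 = (+0.0785, -0.0785, 0)
  M3 = (-0.0785, -0.0785, 0)
Detected image corners:
  c0 = (353.782641, 423.506570) px
  c1 = (524.417922, 440.287153) px
  c2 = (552.348128, 345.385968) px
  c3 = (386.845256, 327.425588) px
Planar DLT: solve 8×8 A·h = b for H (H[2,2]=1):
  H  [+1120.45423 -273.37239 +455.28581]
  H  [+153.11390 +541.16864 +383.57270]
  H  [+0.11043 -0.17447 +1.00000]
B = K⁻¹H; ‖b₁‖=1.241038, ‖b₂‖=1.241038; λ = 2/(‖b₁‖+‖b₂‖) = 0.805777, sign → tz>0 ⇒ λ=+0.805777
r₁ = λ·B[:,0] = (+0.97412,+0.20779,+0.08898); r₂ = λ·B[:,1] = (-0.19425,+0.97083,-0.14058)
r₃ = r₁×r₂ = (-0.11560,+0.11966,+0.98606); SVD([r₁ r₂ r₃]) → R = UVᵀ:
  R  [+0.97412 -0.19425 -0.11560]
  R  [+0.20779 +0.97083 +0.11966]
  R  [+0.08898 -0.14058 +0.98606]
t = (+0.11471, +0.21778, +0.80578) m
tr R = 2.931005; θ = arccos((tr R − 1)/2) = 0.263429 rad = 15.093°
axis k = ((R−Rᵀ)₃₂, (R−Rᵀ)₁₃, (R−Rᵀ)₂₁) / (2 sinθ) = (-0.499709, -0.392834, +0.771992)
rvec = θ·k = (-0.131638, -0.103484, +0.203365)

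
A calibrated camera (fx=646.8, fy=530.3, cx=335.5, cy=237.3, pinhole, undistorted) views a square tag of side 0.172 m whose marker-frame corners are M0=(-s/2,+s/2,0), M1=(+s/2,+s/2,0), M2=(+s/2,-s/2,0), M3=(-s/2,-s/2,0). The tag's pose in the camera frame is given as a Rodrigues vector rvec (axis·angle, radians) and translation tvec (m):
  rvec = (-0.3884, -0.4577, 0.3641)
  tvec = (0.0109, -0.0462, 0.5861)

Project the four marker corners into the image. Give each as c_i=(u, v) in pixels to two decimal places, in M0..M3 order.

Intrinsics K: fx=646.8, fy=530.3, cx=335.5, cy=237.3
Marker side s = 0.172 m; corners in marker frame (Z=0):
  M0 = (-0.0860, +0.0860, 0)
  M1 = (+0.0860, +0.0860, 0)
  M2 = (+0.0860, -0.0860, 0)
  M3 = (-0.0860, -0.0860, 0)
rvec = (-0.3884, -0.4577, 0.3641), |rvec| = θ = 0.70208 rad = 40.226°
Rodrigues: sinθ=0.64581, 1−cosθ=0.23650; R = I + sinθ·[k]× + (1−cosθ)·[k]×²:
    [+0.83588 -0.24962 -0.48887]
    [+0.42021 +0.86401 +0.27731]
    [+0.35316 -0.43723 +0.82711]
t = (0.0109, -0.0462, 0.5861) m
M0: Pc = R·M0+t = (-0.08245, -0.00803, +0.51813); u = 646.8·(-0.08245)/0.51813 + 335.5 = 232.5698, v = 530.3·(-0.00803)/0.51813 + 237.3 = 229.0784
M1: Pc = R·M1+t = (+0.06132, +0.06424, +0.57887); u = 646.8·(+0.06132)/0.57887 + 335.5 = 404.0138, v = 530.3·(+0.06424)/0.57887 + 237.3 = 296.1530
M2: Pc = R·M2+t = (+0.10425, -0.08437, +0.65407); u = 646.8·(+0.10425)/0.65407 + 335.5 = 438.5941, v = 530.3·(-0.08437)/0.65407 + 237.3 = 168.8981
M3: Pc = R·M3+t = (-0.03952, -0.15664, +0.59333); u = 646.8·(-0.03952)/0.59333 + 335.5 = 292.4204, v = 530.3·(-0.15664)/0.59333 + 237.3 = 97.2969

c0=(232.57, 229.08) c1=(404.01, 296.15) c2=(438.59, 168.90) c3=(292.42, 97.30)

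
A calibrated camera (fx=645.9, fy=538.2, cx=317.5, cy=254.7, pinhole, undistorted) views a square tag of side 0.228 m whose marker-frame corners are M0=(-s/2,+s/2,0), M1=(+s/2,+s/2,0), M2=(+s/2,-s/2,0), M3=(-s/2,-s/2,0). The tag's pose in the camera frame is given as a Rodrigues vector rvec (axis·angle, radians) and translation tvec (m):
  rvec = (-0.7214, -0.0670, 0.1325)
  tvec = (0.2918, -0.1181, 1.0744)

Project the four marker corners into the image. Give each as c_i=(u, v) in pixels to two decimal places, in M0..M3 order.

Intrinsics K: fx=645.9, fy=538.2, cx=317.5, cy=254.7
Marker side s = 0.228 m; corners in marker frame (Z=0):
  M0 = (-0.1140, +0.1140, 0)
  M1 = (+0.1140, +0.1140, 0)
  M2 = (+0.1140, -0.1140, 0)
  M3 = (-0.1140, -0.1140, 0)
rvec = (-0.7214, -0.0670, 0.1325), |rvec| = θ = 0.73652 rad = 42.200°
Rodrigues: sinθ=0.67171, 1−cosθ=0.25919; R = I + sinθ·[k]× + (1−cosθ)·[k]×²:
    [+0.98947 -0.09775 -0.10678]
    [+0.14394 +0.74295 +0.65368]
    [+0.01543 -0.66217 +0.74920]
t = (0.2918, -0.1181, 1.0744) m
M0: Pc = R·M0+t = (+0.16786, -0.04981, +0.99715); u = 645.9·(+0.16786)/0.99715 + 317.5 = 426.2287, v = 538.2·(-0.04981)/0.99715 + 254.7 = 227.8148
M1: Pc = R·M1+t = (+0.39346, -0.01699, +1.00067); u = 645.9·(+0.39346)/1.00067 + 317.5 = 571.4624, v = 538.2·(-0.01699)/1.00067 + 254.7 = 245.5597
M2: Pc = R·M2+t = (+0.41574, -0.18639, +1.15165); u = 645.9·(+0.41574)/1.15165 + 317.5 = 550.6688, v = 538.2·(-0.18639)/1.15165 + 254.7 = 167.5950
M3: Pc = R·M3+t = (+0.19014, -0.21921, +1.14813); u = 645.9·(+0.19014)/1.14813 + 317.5 = 424.4690, v = 538.2·(-0.21921)/1.14813 + 254.7 = 151.9445

c0=(426.23, 227.81) c1=(571.46, 245.56) c2=(550.67, 167.60) c3=(424.47, 151.94)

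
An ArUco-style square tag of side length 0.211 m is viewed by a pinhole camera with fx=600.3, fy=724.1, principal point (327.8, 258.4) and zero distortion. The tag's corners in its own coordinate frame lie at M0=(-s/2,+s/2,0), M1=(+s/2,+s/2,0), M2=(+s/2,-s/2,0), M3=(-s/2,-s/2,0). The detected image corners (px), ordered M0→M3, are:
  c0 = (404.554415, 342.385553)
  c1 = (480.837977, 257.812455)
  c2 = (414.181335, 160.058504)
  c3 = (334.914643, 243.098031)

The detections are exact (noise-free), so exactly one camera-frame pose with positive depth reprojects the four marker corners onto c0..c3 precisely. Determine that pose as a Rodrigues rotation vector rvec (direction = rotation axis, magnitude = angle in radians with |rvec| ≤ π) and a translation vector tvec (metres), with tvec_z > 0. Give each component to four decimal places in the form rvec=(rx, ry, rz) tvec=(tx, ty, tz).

rvec=(0.0211, -0.1769, -0.7083) tvec=(0.1604, -0.0127, 1.1798)

Intrinsics K: fx=600.3, fy=724.1, cx=327.8, cy=258.4
Marker side s = 0.211 m; corners in marker frame (Z=0):
  M0 = (-0.1055, +0.1055, 0)
  M1 = (+0.1055, +0.1055, 0)
  M2 = (+0.1055, -0.1055, 0)
  M3 = (-0.1055, -0.1055, 0)
Detected image corners:
  c0 = (404.554415, 342.385553) px
  c1 = (480.837977, 257.812455) px
  c2 = (414.181335, 160.058504) px
  c3 = (334.914643, 243.098031) px
Planar DLT: solve 8×8 A·h = b for H (H[2,2]=1):
  H  [+422.02633 +350.30456 +409.40025]
  H  [-364.38632 +483.70791 +250.60891]
  H  [+0.13086 +0.06712 +1.00000]
B = K⁻¹H; ‖b₁‖=0.847597, ‖b₂‖=0.847597; λ = 2/(‖b₁‖+‖b₂‖) = 1.179807, sign → tz>0 ⇒ λ=+1.179807
r₁ = λ·B[:,0] = (+0.74513,-0.64881,+0.15439); r₂ = λ·B[:,1] = (+0.64524,+0.75987,+0.07918)
r₃ = r₁×r₂ = (-0.16869,+0.04062,+0.98483); SVD([r₁ r₂ r₃]) → R = UVᵀ:
  R  [+0.74513 +0.64524 -0.16869]
  R  [-0.64881 +0.75987 +0.04062]
  R  [+0.15439 +0.07918 +0.98483]
t = (+0.16037, -0.01269, +1.17981) m
tr R = 2.489826; θ = arccos((tr R − 1)/2) = 0.730392 rad = 41.848°
axis k = ((R−Rᵀ)₃₂, (R−Rᵀ)₁₃, (R−Rᵀ)₂₁) / (2 sinθ) = (+0.028902, -0.242136, -0.969812)
rvec = θ·k = (+0.021110, -0.176854, -0.708343)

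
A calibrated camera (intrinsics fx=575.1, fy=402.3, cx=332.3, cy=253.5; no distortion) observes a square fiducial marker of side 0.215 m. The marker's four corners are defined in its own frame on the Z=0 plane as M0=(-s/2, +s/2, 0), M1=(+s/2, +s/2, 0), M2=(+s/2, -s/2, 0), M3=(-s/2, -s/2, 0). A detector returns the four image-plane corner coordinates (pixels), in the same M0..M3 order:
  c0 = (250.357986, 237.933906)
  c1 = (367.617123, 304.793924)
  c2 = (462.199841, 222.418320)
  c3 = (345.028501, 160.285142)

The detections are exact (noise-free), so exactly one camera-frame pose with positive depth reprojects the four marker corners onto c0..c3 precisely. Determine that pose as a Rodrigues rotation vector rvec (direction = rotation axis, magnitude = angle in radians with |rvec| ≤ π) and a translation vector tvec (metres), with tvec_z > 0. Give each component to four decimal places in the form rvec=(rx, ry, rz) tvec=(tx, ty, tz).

rvec=(-0.1548, 0.0922, 0.6816) tvec=(0.0338, -0.0476, 0.8215)

Intrinsics K: fx=575.1, fy=402.3, cx=332.3, cy=253.5
Marker side s = 0.215 m; corners in marker frame (Z=0):
  M0 = (-0.1075, +0.1075, 0)
  M1 = (+0.1075, +0.1075, 0)
  M2 = (+0.1075, -0.1075, 0)
  M3 = (-0.1075, -0.1075, 0)
Detected image corners:
  c0 = (250.357986, 237.933906) px
  c1 = (367.617123, 304.793924) px
  c2 = (462.199841, 222.418320) px
  c3 = (345.028501, 160.285142) px
Planar DLT: solve 8×8 A·h = b for H (H[2,2]=1):
  H  [+486.48226 -488.75812 +355.95706]
  H  [+261.70582 +340.37749 +230.19969]
  H  [-0.16475 -0.13649 +1.00000]
B = K⁻¹H; ‖b₁‖=1.217314, ‖b₂‖=1.217314; λ = 2/(‖b₁‖+‖b₂‖) = 0.821481, sign → tz>0 ⇒ λ=+0.821481
r₁ = λ·B[:,0] = (+0.77310,+0.61968,-0.13534); r₂ = λ·B[:,1] = (-0.63336,+0.76569,-0.11212)
r₃ = r₁×r₂ = (+0.03415,+0.17240,+0.98443); SVD([r₁ r₂ r₃]) → R = UVᵀ:
  R  [+0.77310 -0.63336 +0.03415]
  R  [+0.61968 +0.76569 +0.17240]
  R  [-0.13534 -0.11212 +0.98443]
t = (+0.03379, -0.04758, +0.82148) m
tr R = 2.523224; θ = arccos((tr R − 1)/2) = 0.705000 rad = 40.393°
axis k = ((R−Rᵀ)₃₂, (R−Rᵀ)₁₃, (R−Rᵀ)₂₁) / (2 sinθ) = (-0.219529, +0.130775, +0.966801)
rvec = θ·k = (-0.154768, +0.092196, +0.681595)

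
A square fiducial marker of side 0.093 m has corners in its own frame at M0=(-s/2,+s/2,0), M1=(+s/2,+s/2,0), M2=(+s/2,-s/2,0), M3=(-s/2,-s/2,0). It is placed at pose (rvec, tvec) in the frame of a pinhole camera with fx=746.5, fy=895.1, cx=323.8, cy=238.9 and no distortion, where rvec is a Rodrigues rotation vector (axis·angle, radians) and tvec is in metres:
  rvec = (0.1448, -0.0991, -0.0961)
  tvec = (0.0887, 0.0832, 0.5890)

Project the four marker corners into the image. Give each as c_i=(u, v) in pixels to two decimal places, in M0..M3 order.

Intrinsics K: fx=746.5, fy=895.1, cx=323.8, cy=238.9
Marker side s = 0.093 m; corners in marker frame (Z=0):
  M0 = (-0.0465, +0.0465, 0)
  M1 = (+0.0465, +0.0465, 0)
  M2 = (+0.0465, -0.0465, 0)
  M3 = (-0.0465, -0.0465, 0)
rvec = (0.1448, -0.0991, -0.0961), |rvec| = θ = 0.20006 rad = 11.462°
Rodrigues: sinθ=0.19873, 1−cosθ=0.01994; R = I + sinθ·[k]× + (1−cosθ)·[k]×²:
    [+0.99050 +0.08831 -0.10537]
    [-0.10261 +0.98495 -0.13909]
    [+0.09151 +0.14858 +0.98466]
t = (0.0887, 0.0832, 0.5890) m
M0: Pc = R·M0+t = (+0.04675, +0.13377, +0.59165); u = 746.5·(+0.04675)/0.59165 + 323.8 = 382.7827, v = 895.1·(+0.13377)/0.59165 + 238.9 = 441.2800
M1: Pc = R·M1+t = (+0.13886, +0.12423, +0.60016); u = 746.5·(+0.13886)/0.60016 + 323.8 = 496.5237, v = 895.1·(+0.12423)/0.60016 + 238.9 = 424.1779
M2: Pc = R·M2+t = (+0.13065, +0.03263, +0.58635); u = 746.5·(+0.13065)/0.58635 + 323.8 = 490.1382, v = 895.1·(+0.03263)/0.58635 + 238.9 = 288.7097
M3: Pc = R·M3+t = (+0.03854, +0.04217, +0.57784); u = 746.5·(+0.03854)/0.57784 + 323.8 = 373.5832, v = 895.1·(+0.04217)/0.57784 + 238.9 = 304.2257

c0=(382.78, 441.28) c1=(496.52, 424.18) c2=(490.14, 288.71) c3=(373.58, 304.23)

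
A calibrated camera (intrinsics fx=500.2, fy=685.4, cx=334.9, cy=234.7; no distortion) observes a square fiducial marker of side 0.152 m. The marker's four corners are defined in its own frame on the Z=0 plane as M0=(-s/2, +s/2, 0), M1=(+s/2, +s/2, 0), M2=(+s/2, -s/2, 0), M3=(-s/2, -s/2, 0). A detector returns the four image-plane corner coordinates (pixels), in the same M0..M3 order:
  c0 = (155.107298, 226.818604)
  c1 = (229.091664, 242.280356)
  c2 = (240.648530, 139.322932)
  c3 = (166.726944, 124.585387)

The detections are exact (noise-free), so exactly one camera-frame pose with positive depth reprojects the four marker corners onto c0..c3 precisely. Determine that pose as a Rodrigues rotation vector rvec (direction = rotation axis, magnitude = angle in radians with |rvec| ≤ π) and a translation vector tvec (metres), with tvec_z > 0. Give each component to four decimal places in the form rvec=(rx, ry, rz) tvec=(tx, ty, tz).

rvec=(-0.0159, 0.0437, 0.1497) tvec=(-0.2750, -0.0754, 1.0030)

Intrinsics K: fx=500.2, fy=685.4, cx=334.9, cy=234.7
Marker side s = 0.152 m; corners in marker frame (Z=0):
  M0 = (-0.0760, +0.0760, 0)
  M1 = (+0.0760, +0.0760, 0)
  M2 = (+0.0760, -0.0760, 0)
  M3 = (-0.0760, -0.0760, 0)
Detected image corners:
  c0 = (155.107298, 226.818604) px
  c1 = (229.091664, 242.280356) px
  c2 = (240.648530, 139.322932) px
  c3 = (166.726944, 124.585387) px
Planar DLT: solve 8×8 A·h = b for H (H[2,2]=1):
  H  [+477.70854 -78.72716 +197.77384]
  H  [+91.16639 +672.65729 +183.17722]
  H  [-0.04459 -0.01257 +1.00000]
B = K⁻¹H; ‖b₁‖=0.996987, ‖b₂‖=0.996987; λ = 2/(‖b₁‖+‖b₂‖) = 1.003023, sign → tz>0 ⇒ λ=+1.003023
r₁ = λ·B[:,0] = (+0.98787,+0.14873,-0.04472); r₂ = λ·B[:,1] = (-0.14942,+0.98869,-0.01261)
r₃ = r₁×r₂ = (+0.04234,+0.01914,+0.99892); SVD([r₁ r₂ r₃]) → R = UVᵀ:
  R  [+0.98787 -0.14942 +0.04234]
  R  [+0.14873 +0.98869 +0.01914]
  R  [-0.04472 -0.01261 +0.99892]
t = (-0.27497, -0.07540, +1.00302) m
tr R = 2.975479; θ = arccos((tr R − 1)/2) = 0.156753 rad = 8.981°
axis k = ((R−Rᵀ)₃₂, (R−Rᵀ)₁₃, (R−Rᵀ)₂₁) / (2 sinθ) = (-0.101690, +0.278862, +0.954932)
rvec = θ·k = (-0.015940, +0.043713, +0.149689)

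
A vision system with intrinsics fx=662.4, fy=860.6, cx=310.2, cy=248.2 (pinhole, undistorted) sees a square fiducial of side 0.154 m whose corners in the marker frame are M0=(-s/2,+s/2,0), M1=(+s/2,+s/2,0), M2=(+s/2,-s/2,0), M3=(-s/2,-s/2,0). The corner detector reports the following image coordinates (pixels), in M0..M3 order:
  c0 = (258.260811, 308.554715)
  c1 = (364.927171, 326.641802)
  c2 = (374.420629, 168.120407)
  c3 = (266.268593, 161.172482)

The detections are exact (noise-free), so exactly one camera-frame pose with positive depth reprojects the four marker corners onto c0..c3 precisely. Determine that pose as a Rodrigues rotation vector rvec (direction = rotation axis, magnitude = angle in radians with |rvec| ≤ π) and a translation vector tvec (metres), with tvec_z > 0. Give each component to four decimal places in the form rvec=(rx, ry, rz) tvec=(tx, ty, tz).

Intrinsics K: fx=662.4, fy=860.6, cx=310.2, cy=248.2
Marker side s = 0.154 m; corners in marker frame (Z=0):
  M0 = (-0.0770, +0.0770, 0)
  M1 = (+0.0770, +0.0770, 0)
  M2 = (+0.0770, -0.0770, 0)
  M3 = (-0.0770, -0.0770, 0)
Detected image corners:
  c0 = (258.260811, 308.554715) px
  c1 = (364.927171, 326.641802) px
  c2 = (374.420629, 168.120407) px
  c3 = (266.268593, 161.172482) px
Planar DLT: solve 8×8 A·h = b for H (H[2,2]=1):
  H  [+546.70131 -40.54633 +313.97930]
  H  [-33.60985 +1004.15026 +241.19246]
  H  [-0.47708 +0.05095 +1.00000]
B = K⁻¹H; ‖b₁‖=1.156368, ‖b₂‖=1.156368; λ = 2/(‖b₁‖+‖b₂‖) = 0.864777, sign → tz>0 ⇒ λ=+0.864777
r₁ = λ·B[:,0] = (+0.90693,+0.08521,-0.41257); r₂ = λ·B[:,1] = (-0.07357,+0.99632,+0.04406)
r₃ = r₁×r₂ = (+0.41480,-0.00961,+0.90986); SVD([r₁ r₂ r₃]) → R = UVᵀ:
  R  [+0.90693 -0.07357 +0.41480]
  R  [+0.08521 +0.99632 -0.00961]
  R  [-0.41257 +0.04406 +0.90986]
t = (+0.00493, -0.00704, +0.86478) m
tr R = 2.813111; θ = arccos((tr R − 1)/2) = 0.435746 rad = 24.966°
axis k = ((R−Rᵀ)₃₂, (R−Rᵀ)₁₃, (R−Rᵀ)₂₁) / (2 sinθ) = (+0.063576, +0.980092, +0.188089)
rvec = θ·k = (+0.027703, +0.427071, +0.081959)

rvec=(0.0277, 0.4271, 0.0820) tvec=(0.0049, -0.0070, 0.8648)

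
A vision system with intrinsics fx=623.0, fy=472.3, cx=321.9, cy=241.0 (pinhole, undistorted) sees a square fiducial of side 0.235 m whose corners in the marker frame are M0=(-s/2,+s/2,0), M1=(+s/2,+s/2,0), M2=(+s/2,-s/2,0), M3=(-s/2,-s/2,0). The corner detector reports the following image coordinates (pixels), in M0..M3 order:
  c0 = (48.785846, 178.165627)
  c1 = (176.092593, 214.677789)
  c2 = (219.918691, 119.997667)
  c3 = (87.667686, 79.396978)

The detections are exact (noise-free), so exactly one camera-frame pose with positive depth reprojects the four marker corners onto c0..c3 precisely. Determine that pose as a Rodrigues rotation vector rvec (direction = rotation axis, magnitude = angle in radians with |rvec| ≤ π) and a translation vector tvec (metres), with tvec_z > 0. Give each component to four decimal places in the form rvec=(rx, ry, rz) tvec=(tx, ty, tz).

Intrinsics K: fx=623.0, fy=472.3, cx=321.9, cy=241.0
Marker side s = 0.235 m; corners in marker frame (Z=0):
  M0 = (-0.1175, +0.1175, 0)
  M1 = (+0.1175, +0.1175, 0)
  M2 = (+0.1175, -0.1175, 0)
  M3 = (-0.1175, -0.1175, 0)
Detected image corners:
  c0 = (48.785846, 178.165627) px
  c1 = (176.092593, 214.677789) px
  c2 = (219.918691, 119.997667) px
  c3 = (87.667686, 79.396978) px
Planar DLT: solve 8×8 A·h = b for H (H[2,2]=1):
  H  [+565.62224 -150.18273 +133.42284]
  H  [+179.01135 +440.31611 +149.39756]
  H  [+0.10226 +0.19470 +1.00000]
B = K⁻¹H; ‖b₁‖=0.921095, ‖b₂‖=0.921095; λ = 2/(‖b₁‖+‖b₂‖) = 1.085664, sign → tz>0 ⇒ λ=+1.085664
r₁ = λ·B[:,0] = (+0.92831,+0.35484,+0.11102); r₂ = λ·B[:,1] = (-0.37093,+0.90428,+0.21138)
r₃ = r₁×r₂ = (-0.02539,-0.23741,+0.97108); SVD([r₁ r₂ r₃]) → R = UVᵀ:
  R  [+0.92831 -0.37093 -0.02539]
  R  [+0.35484 +0.90428 -0.23741]
  R  [+0.11102 +0.21138 +0.97108]
t = (-0.32845, -0.21056, +1.08566) m
tr R = 2.803673; θ = arccos((tr R − 1)/2) = 0.446795 rad = 25.599°
axis k = ((R−Rᵀ)₃₂, (R−Rᵀ)₁₃, (R−Rᵀ)₂₁) / (2 sinθ) = (+0.519339, -0.157849, +0.839864)
rvec = θ·k = (+0.232038, -0.070526, +0.375247)

rvec=(0.2320, -0.0705, 0.3752) tvec=(-0.3284, -0.2106, 1.0857)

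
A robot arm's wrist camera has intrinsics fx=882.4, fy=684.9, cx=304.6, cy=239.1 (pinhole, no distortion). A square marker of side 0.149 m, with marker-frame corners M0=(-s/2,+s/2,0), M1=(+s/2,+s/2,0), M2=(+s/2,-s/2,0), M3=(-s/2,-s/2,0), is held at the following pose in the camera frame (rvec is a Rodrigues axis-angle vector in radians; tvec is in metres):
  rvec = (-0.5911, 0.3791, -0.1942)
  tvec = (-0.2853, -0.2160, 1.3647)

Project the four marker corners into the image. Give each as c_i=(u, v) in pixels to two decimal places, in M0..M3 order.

c0=(75.98, 170.75) c1=(160.69, 146.12) c2=(162.93, 91.87) c3=(83.23, 116.67)

Intrinsics K: fx=882.4, fy=684.9, cx=304.6, cy=239.1
Marker side s = 0.149 m; corners in marker frame (Z=0):
  M0 = (-0.0745, +0.0745, 0)
  M1 = (+0.0745, +0.0745, 0)
  M2 = (+0.0745, -0.0745, 0)
  M3 = (-0.0745, -0.0745, 0)
rvec = (-0.5911, 0.3791, -0.1942), |rvec| = θ = 0.72858 rad = 41.745°
Rodrigues: sinθ=0.66581, 1−cosθ=0.25388; R = I + sinθ·[k]× + (1−cosθ)·[k]×²:
    [+0.91323 +0.07030 +0.40134]
    [-0.28464 +0.81486 +0.50496]
    [-0.29154 -0.57539 +0.76416]
t = (-0.2853, -0.2160, 1.3647) m
M0: Pc = R·M0+t = (-0.34810, -0.13409, +1.34355); u = 882.4·(-0.34810)/1.34355 + 304.6 = 75.9808, v = 684.9·(-0.13409)/1.34355 + 239.1 = 170.7466
M1: Pc = R·M1+t = (-0.21203, -0.17650, +1.30011); u = 882.4·(-0.21203)/1.30011 + 304.6 = 160.6949, v = 684.9·(-0.17650)/1.30011 + 239.1 = 146.1203
M2: Pc = R·M2+t = (-0.22250, -0.29791, +1.38585); u = 882.4·(-0.22250)/1.38585 + 304.6 = 162.9282, v = 684.9·(-0.29791)/1.38585 + 239.1 = 91.8684
M3: Pc = R·M3+t = (-0.35857, -0.25550, +1.42929); u = 882.4·(-0.35857)/1.42929 + 304.6 = 83.2277, v = 684.9·(-0.25550)/1.42929 + 239.1 = 116.6664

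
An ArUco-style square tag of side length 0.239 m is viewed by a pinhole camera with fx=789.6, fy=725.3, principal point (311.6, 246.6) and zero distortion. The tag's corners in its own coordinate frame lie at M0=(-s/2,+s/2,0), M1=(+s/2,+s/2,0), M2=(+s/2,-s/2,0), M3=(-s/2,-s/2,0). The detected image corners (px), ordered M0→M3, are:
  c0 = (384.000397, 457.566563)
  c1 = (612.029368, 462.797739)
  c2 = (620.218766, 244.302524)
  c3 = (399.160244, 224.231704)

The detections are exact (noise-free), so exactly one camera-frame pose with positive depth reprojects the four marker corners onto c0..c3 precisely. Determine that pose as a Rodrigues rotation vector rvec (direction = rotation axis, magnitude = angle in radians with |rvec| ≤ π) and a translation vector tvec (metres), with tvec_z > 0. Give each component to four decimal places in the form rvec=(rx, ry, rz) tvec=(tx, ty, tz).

rvec=(-0.0812, -0.2229, 0.0788) tvec=(0.1919, 0.1058, 0.7728)

Intrinsics K: fx=789.6, fy=725.3, cx=311.6, cy=246.6
Marker side s = 0.239 m; corners in marker frame (Z=0):
  M0 = (-0.1195, +0.1195, 0)
  M1 = (+0.1195, +0.1195, 0)
  M2 = (+0.1195, -0.1195, 0)
  M3 = (-0.1195, -0.1195, 0)
Detected image corners:
  c0 = (384.000397, 457.566563) px
  c1 = (612.029368, 462.797739) px
  c2 = (620.218766, 244.302524) px
  c3 = (399.160244, 224.231704) px
Planar DLT: solve 8×8 A·h = b for H (H[2,2]=1):
  H  [+1081.04372 -106.43191 +507.70658]
  H  [+151.03313 +904.18630 +345.88143]
  H  [+0.28129 -0.11526 +1.00000]
B = K⁻¹H; ‖b₁‖=1.294067, ‖b₂‖=1.294067; λ = 2/(‖b₁‖+‖b₂‖) = 0.772758, sign → tz>0 ⇒ λ=+0.772758
r₁ = λ·B[:,0] = (+0.97220,+0.08701,+0.21737); r₂ = λ·B[:,1] = (-0.06901,+0.99363,-0.08907)
r₃ = r₁×r₂ = (-0.22374,+0.07159,+0.97202); SVD([r₁ r₂ r₃]) → R = UVᵀ:
  R  [+0.97220 -0.06901 -0.22374]
  R  [+0.08701 +0.99363 +0.07159]
  R  [+0.21737 -0.08907 +0.97202]
t = (+0.19192, +0.10578, +0.77276) m
tr R = 2.937851; θ = arccos((tr R − 1)/2) = 0.249947 rad = 14.321°
axis k = ((R−Rᵀ)₃₂, (R−Rᵀ)₁₃, (R−Rᵀ)₂₁) / (2 sinθ) = (-0.324759, -0.891664, +0.315384)
rvec = θ·k = (-0.081172, -0.222869, +0.078829)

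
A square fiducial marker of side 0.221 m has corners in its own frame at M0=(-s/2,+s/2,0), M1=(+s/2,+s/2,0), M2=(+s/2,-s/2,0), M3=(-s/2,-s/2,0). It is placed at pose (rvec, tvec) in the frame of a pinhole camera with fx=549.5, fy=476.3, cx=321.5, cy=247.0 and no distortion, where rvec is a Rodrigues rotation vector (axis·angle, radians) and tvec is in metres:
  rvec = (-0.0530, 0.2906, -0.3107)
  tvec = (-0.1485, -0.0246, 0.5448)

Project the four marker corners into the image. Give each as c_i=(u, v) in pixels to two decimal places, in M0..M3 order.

c0=(110.54, 343.72) c1=(304.71, 290.82) c2=(237.48, 98.42) c3=(57.27, 169.27)

Intrinsics K: fx=549.5, fy=476.3, cx=321.5, cy=247.0
Marker side s = 0.221 m; corners in marker frame (Z=0):
  M0 = (-0.1105, +0.1105, 0)
  M1 = (+0.1105, +0.1105, 0)
  M2 = (+0.1105, -0.1105, 0)
  M3 = (-0.1105, -0.1105, 0)
rvec = (-0.0530, 0.2906, -0.3107), |rvec| = θ = 0.42871 rad = 24.563°
Rodrigues: sinθ=0.41570, 1−cosθ=0.09050; R = I + sinθ·[k]× + (1−cosθ)·[k]×²:
    [+0.91089 +0.29369 +0.28989]
    [-0.30885 +0.95108 +0.00693]
    [-0.27367 -0.09585 +0.95704]
t = (-0.1485, -0.0246, 0.5448) m
M0: Pc = R·M0+t = (-0.21670, +0.11462, +0.56445); u = 549.5·(-0.21670)/0.56445 + 321.5 = 110.5387, v = 476.3·(+0.11462)/0.56445 + 247.0 = 343.7226
M1: Pc = R·M1+t = (-0.01539, +0.04637, +0.50397); u = 549.5·(-0.01539)/0.50397 + 321.5 = 304.7143, v = 476.3·(+0.04637)/0.50397 + 247.0 = 290.8210
M2: Pc = R·M2+t = (-0.08030, -0.16382, +0.52515); u = 549.5·(-0.08030)/0.52515 + 321.5 = 237.4774, v = 476.3·(-0.16382)/0.52515 + 247.0 = 98.4160
M3: Pc = R·M3+t = (-0.28161, -0.09557, +0.58563); u = 549.5·(-0.28161)/0.58563 + 321.5 = 57.2691, v = 476.3·(-0.09557)/0.58563 + 247.0 = 169.2749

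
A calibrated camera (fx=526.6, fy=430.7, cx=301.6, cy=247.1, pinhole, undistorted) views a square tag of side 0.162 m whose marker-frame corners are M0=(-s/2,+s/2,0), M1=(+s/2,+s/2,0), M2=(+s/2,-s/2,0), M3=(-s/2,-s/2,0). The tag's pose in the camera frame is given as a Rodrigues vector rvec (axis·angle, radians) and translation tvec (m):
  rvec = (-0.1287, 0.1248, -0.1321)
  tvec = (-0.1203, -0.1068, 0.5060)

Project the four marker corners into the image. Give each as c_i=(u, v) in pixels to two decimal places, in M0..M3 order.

c0=(103.21, 233.51) c1=(268.35, 213.02) c2=(249.12, 79.38) c3=(91.57, 103.76)

Intrinsics K: fx=526.6, fy=430.7, cx=301.6, cy=247.1
Marker side s = 0.162 m; corners in marker frame (Z=0):
  M0 = (-0.0810, +0.0810, 0)
  M1 = (+0.0810, +0.0810, 0)
  M2 = (+0.0810, -0.0810, 0)
  M3 = (-0.0810, -0.0810, 0)
rvec = (-0.1287, 0.1248, -0.1321), |rvec| = θ = 0.22269 rad = 12.759°
Rodrigues: sinθ=0.22085, 1−cosθ=0.02469; R = I + sinθ·[k]× + (1−cosθ)·[k]×²:
    [+0.98356 +0.12301 +0.13224]
    [-0.13901 +0.98306 +0.11943]
    [-0.11531 -0.13585 +0.98400]
t = (-0.1203, -0.1068, 0.5060) m
M0: Pc = R·M0+t = (-0.19000, -0.01591, +0.50434); u = 526.6·(-0.19000)/0.50434 + 301.6 = 103.2083, v = 430.7·(-0.01591)/0.50434 + 247.1 = 233.5111
M1: Pc = R·M1+t = (-0.03067, -0.03843, +0.48566); u = 526.6·(-0.03067)/0.48566 + 301.6 = 268.3466, v = 430.7·(-0.03843)/0.48566 + 247.1 = 213.0173
M2: Pc = R·M2+t = (-0.05060, -0.19769, +0.50766); u = 526.6·(-0.05060)/0.50766 + 301.6 = 249.1167, v = 430.7·(-0.19769)/0.50766 + 247.1 = 79.3825
M3: Pc = R·M3+t = (-0.20993, -0.17517, +0.52634); u = 526.6·(-0.20993)/0.52634 + 301.6 = 91.5656, v = 430.7·(-0.17517)/0.52634 + 247.1 = 103.7620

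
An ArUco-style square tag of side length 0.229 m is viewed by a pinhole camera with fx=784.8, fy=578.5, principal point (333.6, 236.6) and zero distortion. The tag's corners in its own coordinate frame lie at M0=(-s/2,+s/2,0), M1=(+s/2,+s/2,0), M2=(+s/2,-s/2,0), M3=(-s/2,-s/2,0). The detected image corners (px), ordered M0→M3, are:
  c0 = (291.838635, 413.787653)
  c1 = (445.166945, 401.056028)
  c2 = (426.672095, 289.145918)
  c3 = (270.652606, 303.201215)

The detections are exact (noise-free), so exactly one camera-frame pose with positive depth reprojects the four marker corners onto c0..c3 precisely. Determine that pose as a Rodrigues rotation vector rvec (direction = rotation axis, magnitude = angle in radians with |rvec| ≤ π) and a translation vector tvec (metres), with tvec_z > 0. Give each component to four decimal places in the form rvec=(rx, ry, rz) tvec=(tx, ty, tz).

rvec=(0.0970, 0.0426, -0.1289) tvec=(0.0363, 0.2307, 1.1531)

Intrinsics K: fx=784.8, fy=578.5, cx=333.6, cy=236.6
Marker side s = 0.229 m; corners in marker frame (Z=0):
  M0 = (-0.1145, +0.1145, 0)
  M1 = (+0.1145, +0.1145, 0)
  M2 = (+0.1145, -0.1145, 0)
  M3 = (-0.1145, -0.1145, 0)
Detected image corners:
  c0 = (291.838635, 413.787653) px
  c1 = (445.166945, 401.056028) px
  c2 = (426.672095, 289.145918) px
  c3 = (270.652606, 303.201215) px
Planar DLT: solve 8×8 A·h = b for H (H[2,2]=1):
  H  [+660.25942 +115.85155 +358.30169]
  H  [-73.29145 +514.41789 +352.34838]
  H  [-0.04216 +0.08139 +1.00000]
B = K⁻¹H; ‖b₁‖=0.867198, ‖b₂‖=0.867198; λ = 2/(‖b₁‖+‖b₂‖) = 1.153139, sign → tz>0 ⇒ λ=+1.153139
r₁ = λ·B[:,0] = (+0.99081,-0.12621,-0.04862); r₂ = λ·B[:,1] = (+0.13033,+0.98702,+0.09385)
r₃ = r₁×r₂ = (+0.03614,-0.09932,+0.99440); SVD([r₁ r₂ r₃]) → R = UVᵀ:
  R  [+0.99081 +0.13033 +0.03614]
  R  [-0.12621 +0.98702 -0.09932]
  R  [-0.04862 +0.09385 +0.99440]
t = (+0.03630, +0.23072, +1.15314) m
tr R = 2.972229; θ = arccos((tr R − 1)/2) = 0.166840 rad = 9.559°
axis k = ((R−Rᵀ)₃₂, (R−Rᵀ)₁₃, (R−Rᵀ)₂₁) / (2 sinθ) = (+0.581611, +0.255185, -0.772405)
rvec = θ·k = (+0.097036, +0.042575, -0.128868)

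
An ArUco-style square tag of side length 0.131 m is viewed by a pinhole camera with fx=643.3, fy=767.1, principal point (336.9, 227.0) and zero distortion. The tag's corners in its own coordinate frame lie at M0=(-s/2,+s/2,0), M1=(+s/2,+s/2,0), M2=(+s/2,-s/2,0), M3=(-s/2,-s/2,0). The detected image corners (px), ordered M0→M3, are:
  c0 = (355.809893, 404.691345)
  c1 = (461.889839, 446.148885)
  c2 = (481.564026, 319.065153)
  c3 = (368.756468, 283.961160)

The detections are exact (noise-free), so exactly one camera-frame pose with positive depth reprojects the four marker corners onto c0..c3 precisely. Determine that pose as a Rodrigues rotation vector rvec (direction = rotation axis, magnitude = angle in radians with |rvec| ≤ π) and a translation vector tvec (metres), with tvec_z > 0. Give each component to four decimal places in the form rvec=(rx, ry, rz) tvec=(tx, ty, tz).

rvec=(0.2654, 0.4150, 0.1660) tvec=(0.0887, 0.1310, 0.7313)

Intrinsics K: fx=643.3, fy=767.1, cx=336.9, cy=227.0
Marker side s = 0.131 m; corners in marker frame (Z=0):
  M0 = (-0.0655, +0.0655, 0)
  M1 = (+0.0655, +0.0655, 0)
  M2 = (+0.0655, -0.0655, 0)
  M3 = (-0.0655, -0.0655, 0)
Detected image corners:
  c0 = (355.809893, 404.691345) px
  c1 = (461.889839, 446.148885) px
  c2 = (481.564026, 319.065153) px
  c3 = (368.756468, 283.961160) px
Planar DLT: solve 8×8 A·h = b for H (H[2,2]=1):
  H  [+620.95283 +40.16504 +414.95725]
  H  [+106.46241 +1087.81831 +364.41782]
  H  [-0.51279 +0.39282 +1.00000]
B = K⁻¹H; ‖b₁‖=1.367351, ‖b₂‖=1.367351; λ = 2/(‖b₁‖+‖b₂‖) = 0.731341, sign → tz>0 ⇒ λ=+0.731341
r₁ = λ·B[:,0] = (+0.90234,+0.21248,-0.37502); r₂ = λ·B[:,1] = (-0.10479,+0.95209,+0.28729)
r₃ = r₁×r₂ = (+0.41810,-0.21993,+0.88138); SVD([r₁ r₂ r₃]) → R = UVᵀ:
  R  [+0.90234 -0.10479 +0.41810]
  R  [+0.21248 +0.95209 -0.21993]
  R  [-0.37502 +0.28729 +0.88138]
t = (+0.08874, +0.13101, +0.73134) m
tr R = 2.735808; θ = arccos((tr R − 1)/2) = 0.519830 rad = 29.784°
axis k = ((R−Rᵀ)₃₂, (R−Rᵀ)₁₃, (R−Rᵀ)₂₁) / (2 sinθ) = (+0.510556, +0.798339, +0.319356)
rvec = θ·k = (+0.265402, +0.415000, +0.166011)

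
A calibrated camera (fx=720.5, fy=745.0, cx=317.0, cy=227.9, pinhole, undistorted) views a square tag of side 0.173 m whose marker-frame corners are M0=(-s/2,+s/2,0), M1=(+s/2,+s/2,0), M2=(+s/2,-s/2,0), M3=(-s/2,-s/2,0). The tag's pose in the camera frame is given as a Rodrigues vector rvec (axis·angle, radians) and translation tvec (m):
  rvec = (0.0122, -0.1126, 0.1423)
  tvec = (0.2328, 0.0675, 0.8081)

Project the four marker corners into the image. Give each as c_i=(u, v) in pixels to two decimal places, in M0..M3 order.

c0=(439.16, 359.36) c1=(586.08, 378.41) c2=(608.00, 222.49) c3=(461.48, 199.61)

Intrinsics K: fx=720.5, fy=745.0, cx=317.0, cy=227.9
Marker side s = 0.173 m; corners in marker frame (Z=0):
  M0 = (-0.0865, +0.0865, 0)
  M1 = (+0.0865, +0.0865, 0)
  M2 = (+0.0865, -0.0865, 0)
  M3 = (-0.0865, -0.0865, 0)
rvec = (0.0122, -0.1126, 0.1423), |rvec| = θ = 0.18187 rad = 10.420°
Rodrigues: sinθ=0.18087, 1−cosθ=0.01649; R = I + sinθ·[k]× + (1−cosθ)·[k]×²:
    [+0.98358 -0.14220 -0.11111]
    [+0.14083 +0.98983 -0.02012]
    [+0.11285 +0.00414 +0.99360]
t = (0.2328, 0.0675, 0.8081) m
M0: Pc = R·M0+t = (+0.13542, +0.14094, +0.79870); u = 720.5·(+0.13542)/0.79870 + 317.0 = 439.1614, v = 745.0·(+0.14094)/0.79870 + 227.9 = 359.3628
M1: Pc = R·M1+t = (+0.30558, +0.16530, +0.81822); u = 720.5·(+0.30558)/0.81822 + 317.0 = 586.0841, v = 745.0·(+0.16530)/0.81822 + 227.9 = 378.4099
M2: Pc = R·M2+t = (+0.33018, -0.00594, +0.81750); u = 720.5·(+0.33018)/0.81750 + 317.0 = 608.0019, v = 745.0·(-0.00594)/0.81750 + 227.9 = 222.4884
M3: Pc = R·M3+t = (+0.16002, -0.03030, +0.79798); u = 720.5·(+0.16002)/0.79798 + 317.0 = 461.4834, v = 745.0·(-0.03030)/0.79798 + 227.9 = 199.6097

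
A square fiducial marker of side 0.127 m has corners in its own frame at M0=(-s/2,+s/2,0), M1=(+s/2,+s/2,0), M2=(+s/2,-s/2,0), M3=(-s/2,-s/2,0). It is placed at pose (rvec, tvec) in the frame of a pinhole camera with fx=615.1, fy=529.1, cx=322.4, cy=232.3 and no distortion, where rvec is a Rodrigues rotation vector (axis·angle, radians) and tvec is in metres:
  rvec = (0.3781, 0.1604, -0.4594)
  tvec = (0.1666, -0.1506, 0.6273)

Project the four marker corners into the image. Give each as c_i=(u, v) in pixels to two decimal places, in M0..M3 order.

c0=(452.03, 174.40) c1=(567.45, 129.03) c2=(523.49, 27.95) c3=(402.66, 81.11)

Intrinsics K: fx=615.1, fy=529.1, cx=322.4, cy=232.3
Marker side s = 0.127 m; corners in marker frame (Z=0):
  M0 = (-0.0635, +0.0635, 0)
  M1 = (+0.0635, +0.0635, 0)
  M2 = (+0.0635, -0.0635, 0)
  M3 = (-0.0635, -0.0635, 0)
rvec = (0.3781, 0.1604, -0.4594), |rvec| = θ = 0.61623 rad = 35.307°
Rodrigues: sinθ=0.57796, 1−cosθ=0.18394; R = I + sinθ·[k]× + (1−cosθ)·[k]×²:
    [+0.88531 +0.46025 +0.06630]
    [-0.40150 +0.82853 -0.39031]
    [-0.23458 +0.31893 +0.91829]
t = (0.1666, -0.1506, 0.6273) m
M0: Pc = R·M0+t = (+0.13961, -0.07249, +0.66245); u = 615.1·(+0.13961)/0.66245 + 322.4 = 452.0302, v = 529.1·(-0.07249)/0.66245 + 232.3 = 174.3990
M1: Pc = R·M1+t = (+0.25204, -0.12348, +0.63266); u = 615.1·(+0.25204)/0.63266 + 322.4 = 567.4487, v = 529.1·(-0.12348)/0.63266 + 232.3 = 129.0289
M2: Pc = R·M2+t = (+0.19359, -0.22871, +0.59215); u = 615.1·(+0.19359)/0.59215 + 322.4 = 523.4937, v = 529.1·(-0.22871)/0.59215 + 232.3 = 27.9463
M3: Pc = R·M3+t = (+0.08116, -0.17772, +0.62194); u = 615.1·(+0.08116)/0.62194 + 322.4 = 402.6640, v = 529.1·(-0.17772)/0.62194 + 232.3 = 81.1130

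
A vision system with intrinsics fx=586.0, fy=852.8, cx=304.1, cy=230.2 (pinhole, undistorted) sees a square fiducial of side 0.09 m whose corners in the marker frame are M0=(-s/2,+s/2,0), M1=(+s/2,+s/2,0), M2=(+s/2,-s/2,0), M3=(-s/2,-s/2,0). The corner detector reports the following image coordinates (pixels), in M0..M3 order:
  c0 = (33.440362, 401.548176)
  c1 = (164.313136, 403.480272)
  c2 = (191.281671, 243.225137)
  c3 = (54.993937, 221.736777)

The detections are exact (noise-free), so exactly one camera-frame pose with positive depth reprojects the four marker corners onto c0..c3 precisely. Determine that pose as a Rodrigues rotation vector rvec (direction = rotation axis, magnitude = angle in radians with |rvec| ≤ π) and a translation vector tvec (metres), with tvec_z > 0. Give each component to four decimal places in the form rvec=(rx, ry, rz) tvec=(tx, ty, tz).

Intrinsics K: fx=586.0, fy=852.8, cx=304.1, cy=230.2
Marker side s = 0.09 m; corners in marker frame (Z=0):
  M0 = (-0.0450, +0.0450, 0)
  M1 = (+0.0450, +0.0450, 0)
  M2 = (+0.0450, -0.0450, 0)
  M3 = (-0.0450, -0.0450, 0)
Detected image corners:
  c0 = (33.440362, 401.548176) px
  c1 = (164.313136, 403.480272) px
  c2 = (191.281671, 243.225137) px
  c3 = (54.993937, 221.736777) px
Planar DLT: solve 8×8 A·h = b for H (H[2,2]=1):
  H  [+1620.01941 -196.40644 +114.34069]
  H  [+517.82041 +2097.25694 +320.40094]
  H  [+1.23151 +0.67408 +1.00000]
B = K⁻¹H; ‖b₁‖=2.471777, ‖b₂‖=2.471777; λ = 2/(‖b₁‖+‖b₂‖) = 0.404567, sign → tz>0 ⇒ λ=+0.404567
r₁ = λ·B[:,0] = (+0.85989,+0.11116,+0.49823); r₂ = λ·B[:,1] = (-0.27712,+0.92132,+0.27271)
r₃ = r₁×r₂ = (-0.42871,-0.37257,+0.82304); SVD([r₁ r₂ r₃]) → R = UVᵀ:
  R  [+0.85989 -0.27712 -0.42871]
  R  [+0.11116 +0.92132 -0.37257]
  R  [+0.49823 +0.27271 +0.82304]
t = (-0.13101, +0.04279, +0.40457) m
tr R = 2.604252; θ = arccos((tr R − 1)/2) = 0.639950 rad = 36.666°
axis k = ((R−Rᵀ)₃₂, (R−Rᵀ)₁₃, (R−Rᵀ)₂₁) / (2 sinθ) = (+0.540296, -0.776134, +0.325110)
rvec = θ·k = (+0.345763, -0.496686, +0.208054)

rvec=(0.3458, -0.4967, 0.2081) tvec=(-0.1310, 0.0428, 0.4046)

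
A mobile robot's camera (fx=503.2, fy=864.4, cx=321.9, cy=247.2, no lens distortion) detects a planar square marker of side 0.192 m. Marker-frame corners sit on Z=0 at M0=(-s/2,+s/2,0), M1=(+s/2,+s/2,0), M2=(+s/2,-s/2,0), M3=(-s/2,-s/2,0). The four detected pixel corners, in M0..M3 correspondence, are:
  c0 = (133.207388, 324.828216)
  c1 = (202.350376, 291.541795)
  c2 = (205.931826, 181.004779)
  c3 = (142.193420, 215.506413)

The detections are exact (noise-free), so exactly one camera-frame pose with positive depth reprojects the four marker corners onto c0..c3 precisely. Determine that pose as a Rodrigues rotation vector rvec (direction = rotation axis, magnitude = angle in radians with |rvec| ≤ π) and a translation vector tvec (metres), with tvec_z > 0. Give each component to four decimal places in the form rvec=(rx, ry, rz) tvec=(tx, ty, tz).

Intrinsics K: fx=503.2, fy=864.4, cx=321.9, cy=247.2
Marker side s = 0.192 m; corners in marker frame (Z=0):
  M0 = (-0.0960, +0.0960, 0)
  M1 = (+0.0960, +0.0960, 0)
  M2 = (+0.0960, -0.0960, 0)
  M3 = (-0.0960, -0.0960, 0)
Detected image corners:
  c0 = (133.207388, 324.828216) px
  c1 = (202.350376, 291.541795) px
  c2 = (205.931826, 181.004779) px
  c3 = (142.193420, 215.506413) px
Planar DLT: solve 8×8 A·h = b for H (H[2,2]=1):
  H  [+312.31402 -108.53728 +170.43583]
  H  [-225.75402 +460.56591 +251.20341]
  H  [-0.19386 -0.44200 +1.00000]
B = K⁻¹H; ‖b₁‖=0.796513, ‖b₂‖=0.796513; λ = 2/(‖b₁‖+‖b₂‖) = 1.255472, sign → tz>0 ⇒ λ=+1.255472
r₁ = λ·B[:,0] = (+0.93491,-0.25829,-0.24338); r₂ = λ·B[:,1] = (+0.08419,+0.82763,-0.55492)
r₃ = r₁×r₂ = (+0.34476,+0.49831,+0.79550); SVD([r₁ r₂ r₃]) → R = UVᵀ:
  R  [+0.93491 +0.08419 +0.34476]
  R  [-0.25829 +0.82763 +0.49831]
  R  [-0.24338 -0.55492 +0.79550]
t = (-0.37790, +0.00581, +1.25547) m
tr R = 2.558043; θ = arccos((tr R − 1)/2) = 0.677693 rad = 38.829°
axis k = ((R−Rᵀ)₃₂, (R−Rᵀ)₁₃, (R−Rᵀ)₂₁) / (2 sinθ) = (-0.839903, +0.469014, -0.273109)
rvec = θ·k = (-0.569196, +0.317847, -0.185084)

rvec=(-0.5692, 0.3178, -0.1851) tvec=(-0.3779, 0.0058, 1.2555)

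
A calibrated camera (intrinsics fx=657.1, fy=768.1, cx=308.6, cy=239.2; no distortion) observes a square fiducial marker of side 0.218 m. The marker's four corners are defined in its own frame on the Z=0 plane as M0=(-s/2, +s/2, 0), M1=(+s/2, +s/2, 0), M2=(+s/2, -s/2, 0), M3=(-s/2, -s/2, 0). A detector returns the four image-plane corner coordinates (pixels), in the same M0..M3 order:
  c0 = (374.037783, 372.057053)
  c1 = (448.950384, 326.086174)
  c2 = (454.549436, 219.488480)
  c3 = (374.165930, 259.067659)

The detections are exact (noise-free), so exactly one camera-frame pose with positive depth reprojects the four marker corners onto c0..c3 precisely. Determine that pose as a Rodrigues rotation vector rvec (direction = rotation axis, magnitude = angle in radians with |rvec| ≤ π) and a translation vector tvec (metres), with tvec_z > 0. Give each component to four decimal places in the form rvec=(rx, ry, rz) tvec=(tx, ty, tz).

Intrinsics K: fx=657.1, fy=768.1, cx=308.6, cy=239.2
Marker side s = 0.218 m; corners in marker frame (Z=0):
  M0 = (-0.1090, +0.1090, 0)
  M1 = (+0.1090, +0.1090, 0)
  M2 = (+0.1090, -0.1090, 0)
  M3 = (-0.1090, -0.1090, 0)
Detected image corners:
  c0 = (374.037783, 372.057053) px
  c1 = (448.950384, 326.086174) px
  c2 = (454.549436, 219.488480) px
  c3 = (374.165930, 259.067659) px
Planar DLT: solve 8×8 A·h = b for H (H[2,2]=1):
  H  [+520.35094 +125.84820 +414.56033]
  H  [-79.47114 +602.40587 +295.26733]
  H  [+0.39869 +0.33790 +1.00000]
B = K⁻¹H; ‖b₁‖=0.759189, ‖b₂‖=0.759189; λ = 2/(‖b₁‖+‖b₂‖) = 1.317196, sign → tz>0 ⇒ λ=+1.317196
r₁ = λ·B[:,0] = (+0.79644,-0.29982,+0.52515); r₂ = λ·B[:,1] = (+0.04324,+0.89444,+0.44509)
r₃ = r₁×r₂ = (-0.60317,-0.33178,+0.72534); SVD([r₁ r₂ r₃]) → R = UVᵀ:
  R  [+0.79644 +0.04324 -0.60317]
  R  [-0.29982 +0.89444 -0.33178]
  R  [+0.52515 +0.44509 +0.72534]
t = (+0.21240, +0.09615, +1.31720) m
tr R = 2.416222; θ = arccos((tr R − 1)/2) = 0.783977 rad = 44.919°
axis k = ((R−Rᵀ)₃₂, (R−Rᵀ)₁₃, (R−Rᵀ)₂₁) / (2 sinθ) = (+0.550107, -0.798979, -0.242929)
rvec = θ·k = (+0.431271, -0.626381, -0.190451)

rvec=(0.4313, -0.6264, -0.1905) tvec=(0.2124, 0.0961, 1.3172)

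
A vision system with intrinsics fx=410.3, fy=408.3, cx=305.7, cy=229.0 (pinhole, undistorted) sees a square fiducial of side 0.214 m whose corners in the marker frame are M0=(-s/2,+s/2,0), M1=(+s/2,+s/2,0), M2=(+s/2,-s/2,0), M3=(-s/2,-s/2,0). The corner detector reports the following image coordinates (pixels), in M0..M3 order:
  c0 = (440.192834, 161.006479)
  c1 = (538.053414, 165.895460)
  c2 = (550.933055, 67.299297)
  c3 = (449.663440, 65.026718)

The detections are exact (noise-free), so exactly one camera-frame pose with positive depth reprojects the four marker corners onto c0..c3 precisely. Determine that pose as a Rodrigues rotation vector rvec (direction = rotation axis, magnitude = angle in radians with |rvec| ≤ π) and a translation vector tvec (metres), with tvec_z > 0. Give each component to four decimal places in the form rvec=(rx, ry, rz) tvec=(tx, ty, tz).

Intrinsics K: fx=410.3, fy=408.3, cx=305.7, cy=229.0
Marker side s = 0.214 m; corners in marker frame (Z=0):
  M0 = (-0.1070, +0.1070, 0)
  M1 = (+0.1070, +0.1070, 0)
  M2 = (+0.1070, -0.1070, 0)
  M3 = (-0.1070, -0.1070, 0)
Detected image corners:
  c0 = (440.192834, 161.006479) px
  c1 = (538.053414, 165.895460) px
  c2 = (550.933055, 67.299297) px
  c3 = (449.663440, 65.026718) px
Planar DLT: solve 8×8 A·h = b for H (H[2,2]=1):
  H  [+400.31784 +19.76857 +493.92592]
  H  [+1.78592 +471.21139 +115.53812]
  H  [-0.13102 +0.14529 +1.00000]
B = K⁻¹H; ‖b₁‖=1.084054, ‖b₂‖=1.084054; λ = 2/(‖b₁‖+‖b₂‖) = 0.922463, sign → tz>0 ⇒ λ=+0.922463
r₁ = λ·B[:,0] = (+0.99007,+0.07182,-0.12086); r₂ = λ·B[:,1] = (-0.05541,+0.98943,+0.13403)
r₃ = r₁×r₂ = (+0.12921,-0.12600,+0.98358); SVD([r₁ r₂ r₃]) → R = UVᵀ:
  R  [+0.99007 -0.05541 +0.12921]
  R  [+0.07182 +0.98943 -0.12600]
  R  [-0.12086 +0.13403 +0.98358]
t = (+0.42318, -0.25634, +0.92246) m
tr R = 2.963076; θ = arccos((tr R − 1)/2) = 0.192453 rad = 11.027°
axis k = ((R−Rᵀ)₃₂, (R−Rᵀ)₁₃, (R−Rᵀ)₂₁) / (2 sinθ) = (+0.679737, +0.653706, +0.332605)
rvec = θ·k = (+0.130818, +0.125808, +0.064011)

rvec=(0.1308, 0.1258, 0.0640) tvec=(0.4232, -0.2563, 0.9225)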